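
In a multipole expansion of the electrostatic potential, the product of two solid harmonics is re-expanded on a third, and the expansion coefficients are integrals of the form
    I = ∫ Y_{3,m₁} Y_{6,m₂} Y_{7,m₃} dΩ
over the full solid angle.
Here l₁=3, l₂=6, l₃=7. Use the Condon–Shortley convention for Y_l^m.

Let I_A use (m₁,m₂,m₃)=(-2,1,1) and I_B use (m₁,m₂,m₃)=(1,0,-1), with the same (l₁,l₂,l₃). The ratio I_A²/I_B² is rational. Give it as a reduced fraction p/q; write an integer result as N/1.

1715/507

Same 3,6,7: normalisation and zero-m 3j drop out of the ratio.
A: Δ: 2! 4! 10! / 17! → 1/2042040; sum: t=1:−1/414720 t=2:+1/172800 = 7/2073600; 3j²(3 6 7; -2 1 1) = Δ·Π!·Σ² = 343/29172  (sign +1)
B: Δ: 2! 4! 10! / 17! → 1/2042040; sum: t=0:+1/138240 t=1:−1/86400 t=2:+1/829440 = -13/4147200; 3j²(3 6 7; 1 0 -1) = Δ·Π!·Σ² = 13/3740  (sign -1)
I_A²/I_B² = (343/29172)/(13/3740) = 1715/507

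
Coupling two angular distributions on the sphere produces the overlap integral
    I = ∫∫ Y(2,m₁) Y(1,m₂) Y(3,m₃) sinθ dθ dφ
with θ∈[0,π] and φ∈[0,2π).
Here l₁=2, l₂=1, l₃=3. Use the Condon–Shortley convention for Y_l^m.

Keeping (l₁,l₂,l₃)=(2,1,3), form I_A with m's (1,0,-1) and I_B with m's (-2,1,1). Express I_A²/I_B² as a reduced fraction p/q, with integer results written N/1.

8/1

Same 2,1,3: normalisation and zero-m 3j drop out of the ratio.
A: Δ: 0! 4! 2! / 7! → 1/105; sum: t=0:+1/6 = 1/6; 3j²(2 1 3; 1 0 -1) = Δ·Π!·Σ² = 8/105  (sign +1)
B: Δ: 0! 4! 2! / 7! → 1/105; sum: t=0:+1/48 = 1/48; 3j²(2 1 3; -2 1 1) = Δ·Π!·Σ² = 1/105  (sign +1)
I_A²/I_B² = (8/105)/(1/105) = 8/1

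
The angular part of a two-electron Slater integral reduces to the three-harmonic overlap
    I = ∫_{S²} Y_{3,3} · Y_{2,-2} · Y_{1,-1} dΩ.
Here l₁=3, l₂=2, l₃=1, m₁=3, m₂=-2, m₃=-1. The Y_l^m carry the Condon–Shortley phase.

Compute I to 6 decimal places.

-0.319865

m-sum 0 ✓  L=6 even ✓  1≤1≤5 ✓
Π(2lᵢ+1) = 7×5×3 = 105
triangle coeff Δ(3,2,1) = 1/105
Σ_t [2,2]: t=2:+1/4 = 1/4
(3j)²=3/35 [(3 2 1; 0 0 0)], sign=-1
Σ_t [0,0]: t=0:+1/48 = 1/48
(3j)²=1/7 [(3 2 1; 3 -2 -1)], sign=+1
⇒ 4πI² = 9/7
I = (-1)√(9/7/(4π)) = -0.31986543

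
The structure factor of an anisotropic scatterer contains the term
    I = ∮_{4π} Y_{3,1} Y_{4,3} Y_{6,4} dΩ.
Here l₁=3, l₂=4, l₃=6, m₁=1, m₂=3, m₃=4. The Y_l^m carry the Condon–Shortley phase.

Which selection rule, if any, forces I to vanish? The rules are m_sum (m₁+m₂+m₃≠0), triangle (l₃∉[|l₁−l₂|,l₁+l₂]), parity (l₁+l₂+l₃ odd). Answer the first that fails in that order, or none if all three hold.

azimuthal sum: 1 + 3 + 4 = 8  ✗
1 ≤ 6 ≤ 7 (triangle on l)
L = 3 + 4 + 6 = 13 (odd)

m_sum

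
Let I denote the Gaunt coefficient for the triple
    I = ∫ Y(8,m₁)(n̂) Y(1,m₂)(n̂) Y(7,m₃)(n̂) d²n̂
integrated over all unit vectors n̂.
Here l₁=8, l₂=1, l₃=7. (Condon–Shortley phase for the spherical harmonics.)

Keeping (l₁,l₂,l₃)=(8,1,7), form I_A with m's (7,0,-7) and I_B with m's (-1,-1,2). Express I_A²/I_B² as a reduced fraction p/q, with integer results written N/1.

5/7

l's match ⇒ only the (l;m) 3-j factors differ between A and B.
A: triangle coeff Δ(8,1,7) = 1/2040; Σ_t [1,1]: t=1:−1/87178291200 = -1/87178291200; (3j)²=1/136 [(8 1 7; 7 0 -7)], sign=-1
B: triangle coeff Δ(8,1,7) = 1/2040; Σ_t [0,0]: t=0:+1/87091200 = 1/87091200; (3j)²=7/680 [(8 1 7; -1 -1 2)], sign=-1
I_A²/I_B² = (1/136)/(7/680) = 5/7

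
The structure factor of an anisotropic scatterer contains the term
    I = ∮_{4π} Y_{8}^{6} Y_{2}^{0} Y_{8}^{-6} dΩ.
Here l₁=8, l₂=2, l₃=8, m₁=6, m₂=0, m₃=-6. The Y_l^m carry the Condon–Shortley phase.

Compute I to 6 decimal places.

-0.079678

Rules hold: Σm=0, L=18 even, 6≤8≤10.
N = 17·5·17 = 1445
Δ = 2!·14!·2!/19! = 1/348840
Racah Σ t=0..2: t=0:+1/116121600 t=1:−1/25401600 t=2:+1/116121600 = -1/45158400
⇒ 3j(8 2 8; 0 0 0)² = 24/1615, sgn -1
Racah Σ t=0..2: t=0:+1/3832012800 t=1:−1/6227020800 t=2:+1/348713164800 = 1/9686476800
⇒ 3j(8 2 8; 6 0 -6)² = 6/1615, sgn +1
4πI² = N·(3j₀)²·(3jₘ)² = 144/1805
I = -1·√(0.0797784/4π) = -0.07967787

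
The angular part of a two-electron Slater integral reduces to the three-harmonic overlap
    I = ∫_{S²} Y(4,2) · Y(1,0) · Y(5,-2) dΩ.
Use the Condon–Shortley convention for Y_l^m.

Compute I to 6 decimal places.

Checks pass: Σm=0; 10 even; l₃=5∈[3,5].
(2·4+1)(2·1+1)(2·5+1) = 297
Δ: 0! 8! 2! / 11! → 1/495
sum: t=0:+1/576 = 1/576
3j²(4 1 5; 0 0 0) = Δ·Π!·Σ² = 5/99  (sign -1)
sum: t=0:+1/1440 = 1/1440
3j²(4 1 5; 2 0 -2) = Δ·Π!·Σ² = 7/165  (sign -1)
combine: 4πI² = 297·5/99·7/165 = 7/11
take √, sign +1: I = 0.22503380

0.225034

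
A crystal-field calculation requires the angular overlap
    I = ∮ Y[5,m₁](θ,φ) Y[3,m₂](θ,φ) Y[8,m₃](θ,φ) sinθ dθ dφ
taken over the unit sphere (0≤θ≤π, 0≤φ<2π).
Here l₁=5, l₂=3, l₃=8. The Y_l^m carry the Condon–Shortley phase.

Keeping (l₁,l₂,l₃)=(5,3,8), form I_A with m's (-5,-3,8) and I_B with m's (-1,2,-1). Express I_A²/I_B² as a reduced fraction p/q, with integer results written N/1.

572/63

Shared (l₁,l₂,l₃)=(5,3,8): N and (l;000)² cancel in I_A²/I_B².
A: Δ = 0!·10!·6!/17! = 1/136136; Racah Σ t=0..0: t=0:+1/2612736000 = 1/2612736000; ⇒ 3j(5 3 8; -5 -3 8)² = 1/17, sgn +1
B: Δ = 0!·10!·6!/17! = 1/136136; Racah Σ t=0..0: t=0:+1/2073600 = 1/2073600; ⇒ 3j(5 3 8; -1 2 -1)² = 63/9724, sgn -1
I_A²/I_B² = (1/17)/(63/9724) = 572/63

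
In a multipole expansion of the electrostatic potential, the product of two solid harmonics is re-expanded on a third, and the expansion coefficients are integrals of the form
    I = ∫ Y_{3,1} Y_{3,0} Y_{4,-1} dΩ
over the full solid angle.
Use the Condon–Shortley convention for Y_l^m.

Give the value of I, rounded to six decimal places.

Rules hold: Σm=0, L=10 even, 0≤4≤6.
N = 7·7·9 = 441
Δ = 2!·4!·4!/11! = 1/34650
Racah Σ t=0..2: t=0:+1/72 t=1:−1/16 t=2:+1/72 = -5/144
⇒ 3j(3 3 4; 0 0 0)² = 2/77, sgn -1
Racah Σ t=0..2: t=0:+1/48 t=1:−1/24 t=2:+1/288 = -5/288
⇒ 3j(3 3 4; 1 0 -1)² = 5/462, sgn +1
4πI² = N·(3j₀)²·(3jₘ)² = 15/121
I = -1·√(0.123967/4π) = -0.09932258

-0.099323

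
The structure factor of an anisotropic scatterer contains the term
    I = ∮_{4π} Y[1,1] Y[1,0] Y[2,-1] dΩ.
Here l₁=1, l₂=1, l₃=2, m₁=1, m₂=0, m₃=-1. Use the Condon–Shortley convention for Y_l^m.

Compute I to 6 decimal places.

-0.218510

m-sum 0 ✓  L=4 even ✓  0≤2≤2 ✓
Π(2lᵢ+1) = 3×3×5 = 45
triangle coeff Δ(1,1,2) = 1/30
Σ_t [0,0]: t=0:+1/1 = 1/1
(3j)²=2/15 [(1 1 2; 0 0 0)], sign=+1
Σ_t [0,0]: t=0:+1/2 = 1/2
(3j)²=1/10 [(1 1 2; 1 0 -1)], sign=-1
⇒ 4πI² = 3/5
I = (-1)√(3/5/(4π)) = -0.21850969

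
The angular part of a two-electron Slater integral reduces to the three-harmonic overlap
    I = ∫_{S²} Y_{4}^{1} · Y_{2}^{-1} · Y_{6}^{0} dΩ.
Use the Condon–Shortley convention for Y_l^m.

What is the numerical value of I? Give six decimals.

Rules hold: Σm=0, L=12 even, 2≤6≤6.
N = 9·5·13 = 585
Δ = 0!·8!·4!/13! = 1/6435
Racah Σ t=0..0: t=0:+1/2304 = 1/2304
⇒ 3j(4 2 6; 0 0 0)² = 5/143, sgn +1
Racah Σ t=0..0: t=0:+1/4320 = 1/4320
⇒ 3j(4 2 6; 1 -1 0)² = 8/429, sgn +1
4πI² = N·(3j₀)²·(3jₘ)² = 600/1573
I = +1·√(0.381437/4π) = 0.17422334

0.174223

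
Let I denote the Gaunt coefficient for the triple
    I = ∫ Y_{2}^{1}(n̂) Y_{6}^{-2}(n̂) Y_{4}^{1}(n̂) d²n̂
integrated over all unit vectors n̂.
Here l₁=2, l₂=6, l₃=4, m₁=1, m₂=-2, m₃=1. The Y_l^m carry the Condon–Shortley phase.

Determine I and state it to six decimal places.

0.238034

Rules hold: Σm=0, L=12 even, 4≤4≤8.
N = 5·13·9 = 585
Δ = 4!·0!·8!/13! = 1/6435
Racah Σ t=2..2: t=2:+1/2304 = 1/2304
⇒ 3j(2 6 4; 0 0 0)² = 5/143, sgn +1
Racah Σ t=1..1: t=1:−1/4320 = -1/4320
⇒ 3j(2 6 4; 1 -2 1)² = 224/6435, sgn +1
4πI² = N·(3j₀)²·(3jₘ)² = 1120/1573
I = +1·√(0.712015/4π) = 0.23803440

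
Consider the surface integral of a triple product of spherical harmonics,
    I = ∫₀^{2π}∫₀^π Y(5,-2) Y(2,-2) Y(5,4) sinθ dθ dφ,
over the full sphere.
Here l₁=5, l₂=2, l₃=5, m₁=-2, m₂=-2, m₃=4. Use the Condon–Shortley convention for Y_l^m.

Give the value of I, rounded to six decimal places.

-0.137240

m-sum 0 ✓  L=12 even ✓  3≤5≤7 ✓
Π(2lᵢ+1) = 11×5×11 = 605
triangle coeff Δ(5,2,5) = 1/38610
Σ_t [0,2]: t=0:+1/2880 t=1:−1/576 t=2:+1/2880 = -1/960
(3j)²=10/429 [(5 2 5; 0 0 0)], sign=+1
Σ_t [0,0]: t=0:+1/20160 = 1/20160
(3j)²=12/715 [(5 2 5; -2 -2 4)], sign=-1
⇒ 4πI² = 40/169
I = (-1)√(40/169/(4π)) = -0.13724032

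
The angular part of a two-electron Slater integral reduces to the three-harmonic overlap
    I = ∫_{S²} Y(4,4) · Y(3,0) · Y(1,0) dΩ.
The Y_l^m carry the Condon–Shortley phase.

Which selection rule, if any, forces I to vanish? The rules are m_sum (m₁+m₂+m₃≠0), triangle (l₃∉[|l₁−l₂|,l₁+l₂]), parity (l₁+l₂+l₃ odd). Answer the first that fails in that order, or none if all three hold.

m₁+m₂+m₃ = 4 + 0 + 0 = 4  ✗
triangle: |4−3|=1 ≤ l₃=1 ≤ 4+3=7
parity: l₁+l₂+l₃ = 8 is even

m_sum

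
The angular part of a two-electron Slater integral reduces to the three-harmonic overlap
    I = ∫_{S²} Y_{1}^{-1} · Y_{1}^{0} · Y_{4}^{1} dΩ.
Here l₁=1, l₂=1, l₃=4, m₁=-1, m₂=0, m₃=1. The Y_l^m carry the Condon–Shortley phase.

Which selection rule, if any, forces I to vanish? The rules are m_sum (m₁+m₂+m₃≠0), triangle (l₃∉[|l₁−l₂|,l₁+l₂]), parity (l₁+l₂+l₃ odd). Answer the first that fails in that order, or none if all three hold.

azimuthal sum: -1 + 0 + 1 = 0  ✓
0 ≤ 4 ≤ 2 (triangle on l)  ✗
L = 1 + 1 + 4 = 6 (even)

triangle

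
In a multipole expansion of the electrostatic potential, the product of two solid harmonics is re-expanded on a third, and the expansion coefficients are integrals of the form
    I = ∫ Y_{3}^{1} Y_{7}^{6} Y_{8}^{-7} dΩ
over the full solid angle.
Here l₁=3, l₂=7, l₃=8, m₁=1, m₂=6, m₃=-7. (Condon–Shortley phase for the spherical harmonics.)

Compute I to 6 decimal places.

0.061743

m-sum 0 ✓  L=18 even ✓  4≤8≤10 ✓
Π(2lᵢ+1) = 7×15×17 = 1785
triangle coeff Δ(3,7,8) = 1/5290740
Σ_t [0,2]: t=0:+1/7257600 t=1:−1/2073600 t=2:+1/7257600 = -1/4838400
(3j)²=252/20995 [(3 7 8; 0 0 0)], sign=-1
Σ_t [1,2]: t=1:−1/2874009600 t=2:+1/1916006400 = 1/5748019200
(3j)²=13/5814 [(3 7 8; 1 6 -7)], sign=-1
⇒ 4πI² = 294/6137
I = (+1)√(294/6137/(4π)) = 0.06174342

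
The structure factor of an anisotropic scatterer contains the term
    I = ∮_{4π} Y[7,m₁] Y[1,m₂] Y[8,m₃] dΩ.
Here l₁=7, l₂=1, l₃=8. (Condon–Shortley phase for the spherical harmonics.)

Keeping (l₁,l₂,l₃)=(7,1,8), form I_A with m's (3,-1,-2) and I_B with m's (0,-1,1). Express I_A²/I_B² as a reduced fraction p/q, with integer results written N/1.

5/12

Same 7,1,8: normalisation and zero-m 3j drop out of the ratio.
A: Δ: 0! 14! 2! / 17! → 1/2040; sum: t=0:+1/174182400 = 1/174182400; 3j²(7 1 8; 3 -1 -2) = Δ·Π!·Σ² = 1/136  (sign +1)
B: Δ: 0! 14! 2! / 17! → 1/2040; sum: t=0:+1/50803200 = 1/50803200; 3j²(7 1 8; 0 -1 1) = Δ·Π!·Σ² = 3/170  (sign -1)
I_A²/I_B² = (1/136)/(3/170) = 5/12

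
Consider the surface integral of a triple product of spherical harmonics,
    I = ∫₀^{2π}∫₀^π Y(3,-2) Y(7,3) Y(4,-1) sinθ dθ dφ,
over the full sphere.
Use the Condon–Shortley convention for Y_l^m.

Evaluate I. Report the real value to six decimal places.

-0.213926

m-sum 0 ✓  L=14 even ✓  4≤4≤10 ✓
Π(2lᵢ+1) = 7×15×9 = 945
triangle coeff Δ(3,7,4) = 1/45045
Σ_t [3,3]: t=3:−1/20736 = -1/20736
(3j)²=35/1287 [(3 7 4; 0 0 0)], sign=-1
Σ_t [5,5]: t=5:−1/86400 = -1/86400
(3j)²=16/715 [(3 7 4; -2 3 -1)], sign=+1
⇒ 4πI² = 11760/20449
I = (-1)√(11760/20449/(4π)) = -0.21392557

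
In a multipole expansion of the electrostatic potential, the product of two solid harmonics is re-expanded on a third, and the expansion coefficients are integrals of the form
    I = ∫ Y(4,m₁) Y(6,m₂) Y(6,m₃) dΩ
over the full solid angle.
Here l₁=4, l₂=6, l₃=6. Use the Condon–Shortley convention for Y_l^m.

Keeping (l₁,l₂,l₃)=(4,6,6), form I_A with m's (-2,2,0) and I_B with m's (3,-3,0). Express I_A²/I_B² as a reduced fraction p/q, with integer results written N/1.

121/126

Shared (l₁,l₂,l₃)=(4,6,6): N and (l;000)² cancel in I_A²/I_B².
A: Δ = 4!·4!·8!/17! = 1/15315300; Racah Σ t=2..4: t=2:+1/138240 t=3:−1/25920 t=4:+1/55296 = -11/829440; ⇒ 3j(4 6 6; -2 2 0)² = 11/1326, sgn -1
B: Δ = 4!·4!·8!/17! = 1/15315300; Racah Σ t=0..1: t=0:+1/103680 t=1:−1/207360 = 1/207360; ⇒ 3j(4 6 6; 3 -3 0)² = 21/2431, sgn +1
I_A²/I_B² = (11/1326)/(21/2431) = 121/126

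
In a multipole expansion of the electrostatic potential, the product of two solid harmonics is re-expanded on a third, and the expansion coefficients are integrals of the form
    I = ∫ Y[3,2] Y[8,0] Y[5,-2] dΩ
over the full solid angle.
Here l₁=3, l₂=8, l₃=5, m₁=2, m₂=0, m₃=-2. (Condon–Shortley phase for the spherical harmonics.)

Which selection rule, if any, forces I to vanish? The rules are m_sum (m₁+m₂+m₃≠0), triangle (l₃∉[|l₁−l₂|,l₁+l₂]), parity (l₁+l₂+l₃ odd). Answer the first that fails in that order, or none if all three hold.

m₁+m₂+m₃ = 2 + 0 − 2 = 0  ✓
triangle: |3−8|=5 ≤ l₃=5 ≤ 3+8=11  ✓
parity: l₁+l₂+l₃ = 16 is even  ✓

none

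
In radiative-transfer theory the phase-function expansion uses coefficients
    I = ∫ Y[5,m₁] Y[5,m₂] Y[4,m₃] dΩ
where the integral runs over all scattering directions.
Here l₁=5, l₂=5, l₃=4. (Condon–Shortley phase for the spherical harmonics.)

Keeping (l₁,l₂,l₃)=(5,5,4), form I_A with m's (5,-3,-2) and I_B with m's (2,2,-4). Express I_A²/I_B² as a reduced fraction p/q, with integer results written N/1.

36/35

Same 5,5,4: normalisation and zero-m 3j drop out of the ratio.
A: Δ: 6! 4! 4! / 15! → 1/3153150; sum: t=0:+1/69120 = 1/69120; 3j²(5 5 4; 5 -3 -2) = Δ·Π!·Σ² = 4/143  (sign +1)
B: Δ: 6! 4! 4! / 15! → 1/3153150; sum: t=3:−1/20736 = -1/20736; 3j²(5 5 4; 2 2 -4) = Δ·Π!·Σ² = 35/1287  (sign -1)
I_A²/I_B² = (4/143)/(35/1287) = 36/35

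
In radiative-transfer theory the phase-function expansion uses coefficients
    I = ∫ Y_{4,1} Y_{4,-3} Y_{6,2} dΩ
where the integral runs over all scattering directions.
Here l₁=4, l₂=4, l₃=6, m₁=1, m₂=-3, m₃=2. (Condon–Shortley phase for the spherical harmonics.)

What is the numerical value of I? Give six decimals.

-0.165283

Rules hold: Σm=0, L=14 even, 0≤6≤8.
N = 9·9·13 = 1053
Δ = 2!·6!·6!/15! = 1/1261260
Racah Σ t=0..2: t=0:+1/4608 t=1:−1/1296 t=2:+1/4608 = -7/20736
⇒ 3j(4 4 6; 0 0 0)² = 20/1287, sgn -1
Racah Σ t=0..1: t=0:+1/8640 t=1:−1/34560 = 1/11520
⇒ 3j(4 4 6; 1 -3 2)² = 3/143, sgn +1
4πI² = N·(3j₀)²·(3jₘ)² = 540/1573
I = -1·√(0.343293/4π) = -0.16528277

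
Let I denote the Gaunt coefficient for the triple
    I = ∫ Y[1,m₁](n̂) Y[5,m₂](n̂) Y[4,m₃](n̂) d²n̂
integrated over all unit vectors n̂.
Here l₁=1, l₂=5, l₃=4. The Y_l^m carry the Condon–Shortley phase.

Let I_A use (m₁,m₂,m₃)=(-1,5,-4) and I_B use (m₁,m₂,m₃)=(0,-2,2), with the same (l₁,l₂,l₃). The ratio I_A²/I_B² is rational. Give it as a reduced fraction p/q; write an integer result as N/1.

15/7

Same 1,5,4: normalisation and zero-m 3j drop out of the ratio.
A: Δ: 2! 0! 8! / 11! → 1/495; sum: t=2:+1/80640 = 1/80640; 3j²(1 5 4; -1 5 -4) = Δ·Π!·Σ² = 1/11  (sign +1)
B: Δ: 2! 0! 8! / 11! → 1/495; sum: t=1:−1/1440 = -1/1440; 3j²(1 5 4; 0 -2 2) = Δ·Π!·Σ² = 7/165  (sign -1)
I_A²/I_B² = (1/11)/(7/165) = 15/7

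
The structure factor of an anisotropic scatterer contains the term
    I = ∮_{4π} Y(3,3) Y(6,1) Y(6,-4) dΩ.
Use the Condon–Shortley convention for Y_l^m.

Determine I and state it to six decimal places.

0.000000

L=15 odd ⇒ parity kills the (l;000) factor ⇒ I = 0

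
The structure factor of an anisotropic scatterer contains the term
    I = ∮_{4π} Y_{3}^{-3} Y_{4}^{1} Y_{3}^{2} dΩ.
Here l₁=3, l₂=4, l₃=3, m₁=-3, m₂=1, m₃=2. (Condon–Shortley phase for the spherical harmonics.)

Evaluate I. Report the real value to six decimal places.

Rules hold: Σm=0, L=10 even, 1≤3≤7.
N = 7·9·7 = 441
Δ = 4!·2!·4!/11! = 1/34650
Racah Σ t=1..3: t=1:−1/72 t=2:+1/16 t=3:−1/72 = 5/144
⇒ 3j(3 4 3; 0 0 0)² = 2/77, sgn -1
Racah Σ t=4..4: t=4:+1/288 = 1/288
⇒ 3j(3 4 3; -3 1 2)² = 5/231, sgn -1
4πI² = N·(3j₀)²·(3jₘ)² = 30/121
I = +1·√(0.247934/4π) = 0.14046335

0.140463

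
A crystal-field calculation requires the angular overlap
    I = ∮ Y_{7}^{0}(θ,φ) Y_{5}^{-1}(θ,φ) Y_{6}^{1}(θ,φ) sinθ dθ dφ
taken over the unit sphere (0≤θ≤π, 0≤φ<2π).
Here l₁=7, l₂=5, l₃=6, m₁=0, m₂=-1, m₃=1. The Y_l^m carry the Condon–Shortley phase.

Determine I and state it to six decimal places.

m-sum 0 ✓  L=18 even ✓  2≤6≤12 ✓
Π(2lᵢ+1) = 15×11×13 = 2145
triangle coeff Δ(7,5,6) = 1/174594420
Σ_t [1,5]: t=1:−1/4147200 t=2:+1/207360 t=3:−1/82944 t=4:+1/207360 t=5:−1/4147200 = -1/345600
(3j)²=420/46189 [(7 5 6; 0 0 0)], sign=-1
Σ_t [0,4]: t=0:+1/87091200 t=1:−1/1036800 t=2:+1/138240 t=3:−1/124416 t=4:+1/829440 = -1/1814400
(3j)²=64/138567 [(7 5 6; 0 -1 1)], sign=+1
⇒ 4πI² = 134400/14919047
I = (-1)√(134400/14919047/(4π)) = -0.02677467

-0.026775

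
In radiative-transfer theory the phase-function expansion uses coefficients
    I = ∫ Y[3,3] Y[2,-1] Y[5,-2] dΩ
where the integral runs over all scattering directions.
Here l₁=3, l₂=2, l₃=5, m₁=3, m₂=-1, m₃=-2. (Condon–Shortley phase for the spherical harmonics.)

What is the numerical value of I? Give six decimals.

0.063396

Checks pass: Σm=0; 10 even; l₃=5∈[1,5].
(2·3+1)(2·2+1)(2·5+1) = 385
Δ: 0! 6! 4! / 11! → 1/2310
sum: t=0:+1/144 = 1/144
3j²(3 2 5; 0 0 0) = Δ·Π!·Σ² = 10/231  (sign -1)
sum: t=0:+1/4320 = 1/4320
3j²(3 2 5; 3 -1 -2) = Δ·Π!·Σ² = 1/330  (sign -1)
combine: 4πI² = 385·10/231·1/330 = 5/99
take √, sign +1: I = 0.06339609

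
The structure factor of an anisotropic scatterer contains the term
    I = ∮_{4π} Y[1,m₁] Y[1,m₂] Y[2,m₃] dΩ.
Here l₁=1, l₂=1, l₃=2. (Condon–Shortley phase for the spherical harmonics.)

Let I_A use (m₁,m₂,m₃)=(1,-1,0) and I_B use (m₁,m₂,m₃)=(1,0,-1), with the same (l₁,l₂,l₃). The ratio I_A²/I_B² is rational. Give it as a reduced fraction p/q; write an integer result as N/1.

1/3

l's match ⇒ only the (l;m) 3-j factors differ between A and B.
A: triangle coeff Δ(1,1,2) = 1/30; Σ_t [0,0]: t=0:+1/4 = 1/4; (3j)²=1/30 [(1 1 2; 1 -1 0)], sign=+1
B: triangle coeff Δ(1,1,2) = 1/30; Σ_t [0,0]: t=0:+1/2 = 1/2; (3j)²=1/10 [(1 1 2; 1 0 -1)], sign=-1
I_A²/I_B² = (1/30)/(1/10) = 1/3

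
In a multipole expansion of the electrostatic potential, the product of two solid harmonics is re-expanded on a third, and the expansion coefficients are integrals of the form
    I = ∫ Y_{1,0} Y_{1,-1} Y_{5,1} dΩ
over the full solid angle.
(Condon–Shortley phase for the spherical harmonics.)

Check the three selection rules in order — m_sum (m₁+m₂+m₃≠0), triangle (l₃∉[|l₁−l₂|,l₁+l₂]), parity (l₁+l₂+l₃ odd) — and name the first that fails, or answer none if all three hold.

triangle

Σmᵢ = 0  ✓
l₃∈[|l₁−l₂|,l₁+l₂]=[0,2], have l₃=5  ✗
Σlᵢ = 7 ⇒ odd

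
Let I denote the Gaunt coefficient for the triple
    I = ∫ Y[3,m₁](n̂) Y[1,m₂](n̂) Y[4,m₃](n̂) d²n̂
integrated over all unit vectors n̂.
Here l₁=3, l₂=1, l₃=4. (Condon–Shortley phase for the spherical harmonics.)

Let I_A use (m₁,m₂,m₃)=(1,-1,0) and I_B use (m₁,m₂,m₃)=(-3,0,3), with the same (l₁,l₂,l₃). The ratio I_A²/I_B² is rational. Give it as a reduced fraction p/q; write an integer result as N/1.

6/7

Same 3,1,4: normalisation and zero-m 3j drop out of the ratio.
A: Δ: 0! 6! 2! / 9! → 1/252; sum: t=0:+1/96 = 1/96; 3j²(3 1 4; 1 -1 0) = Δ·Π!·Σ² = 1/42  (sign +1)
B: Δ: 0! 6! 2! / 9! → 1/252; sum: t=0:+1/720 = 1/720; 3j²(3 1 4; -3 0 3) = Δ·Π!·Σ² = 1/36  (sign -1)
I_A²/I_B² = (1/42)/(1/36) = 6/7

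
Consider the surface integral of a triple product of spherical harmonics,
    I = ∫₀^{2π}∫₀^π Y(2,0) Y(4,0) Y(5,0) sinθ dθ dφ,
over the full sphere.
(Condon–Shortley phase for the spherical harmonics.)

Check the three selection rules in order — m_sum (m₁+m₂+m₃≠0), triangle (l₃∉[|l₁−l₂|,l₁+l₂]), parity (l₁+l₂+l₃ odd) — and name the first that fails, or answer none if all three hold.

parity

azimuthal sum: 0 + 0 + 0 = 0  ✓
2 ≤ 5 ≤ 6 (triangle on l)  ✓
L = 2 + 4 + 5 = 11 (odd)  ✗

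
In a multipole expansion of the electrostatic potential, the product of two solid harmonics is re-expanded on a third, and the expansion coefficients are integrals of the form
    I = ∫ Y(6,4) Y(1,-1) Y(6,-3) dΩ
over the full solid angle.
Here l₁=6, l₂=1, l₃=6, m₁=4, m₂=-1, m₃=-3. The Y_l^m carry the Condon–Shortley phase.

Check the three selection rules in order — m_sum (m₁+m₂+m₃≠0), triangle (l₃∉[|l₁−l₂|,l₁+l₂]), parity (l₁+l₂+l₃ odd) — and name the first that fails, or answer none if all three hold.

parity

Σmᵢ = 0  ✓
l₃∈[|l₁−l₂|,l₁+l₂]=[5,7], have l₃=6  ✓
Σlᵢ = 13 ⇒ odd  ✗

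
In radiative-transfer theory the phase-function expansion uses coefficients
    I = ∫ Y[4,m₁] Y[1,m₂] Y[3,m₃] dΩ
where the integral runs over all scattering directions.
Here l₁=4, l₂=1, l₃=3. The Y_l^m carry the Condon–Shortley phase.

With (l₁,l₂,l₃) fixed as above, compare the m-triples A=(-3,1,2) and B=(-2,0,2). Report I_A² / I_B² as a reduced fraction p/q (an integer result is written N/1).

Shared (l₁,l₂,l₃)=(4,1,3): N and (l;000)² cancel in I_A²/I_B².
A: Δ = 2!·6!·0!/9! = 1/252; Racah Σ t=2..2: t=2:+1/240 = 1/240; ⇒ 3j(4 1 3; -3 1 2)² = 1/12, sgn -1
B: Δ = 2!·6!·0!/9! = 1/252; Racah Σ t=1..1: t=1:−1/120 = -1/120; ⇒ 3j(4 1 3; -2 0 2)² = 1/21, sgn +1
I_A²/I_B² = (1/12)/(1/21) = 7/4

7/4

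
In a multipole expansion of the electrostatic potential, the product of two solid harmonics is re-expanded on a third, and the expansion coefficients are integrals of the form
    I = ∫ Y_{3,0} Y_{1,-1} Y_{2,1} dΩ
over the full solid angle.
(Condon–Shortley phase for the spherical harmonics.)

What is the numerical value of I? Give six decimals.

Checks pass: Σm=0; 6 even; l₃=2∈[2,4].
(2·3+1)(2·1+1)(2·2+1) = 105
Δ: 2! 4! 0! / 7! → 1/105
sum: t=1:−1/4 = -1/4
3j²(3 1 2; 0 0 0) = Δ·Π!·Σ² = 3/35  (sign -1)
sum: t=0:+1/12 = 1/12
3j²(3 1 2; 0 -1 1) = Δ·Π!·Σ² = 1/35  (sign -1)
combine: 4πI² = 105·3/35·1/35 = 9/35
take √, sign +1: I = 0.14304817

0.143048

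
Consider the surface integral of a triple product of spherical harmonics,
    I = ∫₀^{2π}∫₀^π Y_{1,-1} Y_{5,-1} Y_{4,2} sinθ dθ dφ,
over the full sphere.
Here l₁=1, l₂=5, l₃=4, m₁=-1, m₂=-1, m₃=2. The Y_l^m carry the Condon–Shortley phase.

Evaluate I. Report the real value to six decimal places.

-0.120286

Rules hold: Σm=0, L=10 even, 4≤4≤6.
N = 3·11·9 = 297
Δ = 2!·0!·8!/11! = 1/495
Racah Σ t=1..1: t=1:−1/576 = -1/576
⇒ 3j(1 5 4; 0 0 0)² = 5/99, sgn -1
Racah Σ t=2..2: t=2:+1/2880 = 1/2880
⇒ 3j(1 5 4; -1 -1 2)² = 2/165, sgn +1
4πI² = N·(3j₀)²·(3jₘ)² = 2/11
I = -1·√(0.181818/4π) = -0.12028562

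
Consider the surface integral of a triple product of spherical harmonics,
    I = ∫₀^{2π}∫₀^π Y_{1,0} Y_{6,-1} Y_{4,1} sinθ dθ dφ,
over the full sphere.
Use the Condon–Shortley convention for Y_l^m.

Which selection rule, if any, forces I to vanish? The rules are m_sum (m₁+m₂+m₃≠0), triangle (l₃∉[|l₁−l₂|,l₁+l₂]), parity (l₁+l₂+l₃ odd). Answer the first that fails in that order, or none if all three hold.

triangle

azimuthal sum: 0 − 1 + 1 = 0  ✓
5 ≤ 4 ≤ 7 (triangle on l)  ✗
L = 1 + 6 + 4 = 11 (odd)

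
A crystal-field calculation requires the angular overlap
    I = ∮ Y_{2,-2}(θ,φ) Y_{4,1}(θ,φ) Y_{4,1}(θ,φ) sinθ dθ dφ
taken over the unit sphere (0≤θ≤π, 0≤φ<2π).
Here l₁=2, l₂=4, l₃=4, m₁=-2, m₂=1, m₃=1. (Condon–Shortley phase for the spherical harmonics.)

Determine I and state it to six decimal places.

0.200662

m-sum 0 ✓  L=10 even ✓  2≤4≤6 ✓
Π(2lᵢ+1) = 5×9×9 = 405
triangle coeff Δ(2,4,4) = 1/13860
Σ_t [0,2]: t=0:+1/192 t=1:−1/36 t=2:+1/192 = -5/288
(3j)²=20/693 [(2 4 4; 0 0 0)], sign=-1
Σ_t [2,2]: t=2:+1/144 = 1/144
(3j)²=10/231 [(2 4 4; -2 1 1)], sign=-1
⇒ 4πI² = 3000/5929
I = (+1)√(3000/5929/(4π)) = 0.20066192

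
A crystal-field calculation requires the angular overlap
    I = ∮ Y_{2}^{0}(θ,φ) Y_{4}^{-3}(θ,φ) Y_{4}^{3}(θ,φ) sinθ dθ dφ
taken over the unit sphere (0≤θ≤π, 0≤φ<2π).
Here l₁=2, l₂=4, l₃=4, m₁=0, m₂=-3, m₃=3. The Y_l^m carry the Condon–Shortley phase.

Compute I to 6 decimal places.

0.057344

m-sum 0 ✓  L=10 even ✓  2≤4≤6 ✓
Π(2lᵢ+1) = 5×9×9 = 405
triangle coeff Δ(2,4,4) = 1/13860
Σ_t [0,2]: t=0:+1/192 t=1:−1/36 t=2:+1/192 = -5/288
(3j)²=20/693 [(2 4 4; 0 0 0)], sign=-1
Σ_t [0,1]: t=0:+1/480 t=1:−1/720 = 1/1440
(3j)²=7/1980 [(2 4 4; 0 -3 3)], sign=-1
⇒ 4πI² = 5/121
I = (+1)√(5/121/(4π)) = 0.05734392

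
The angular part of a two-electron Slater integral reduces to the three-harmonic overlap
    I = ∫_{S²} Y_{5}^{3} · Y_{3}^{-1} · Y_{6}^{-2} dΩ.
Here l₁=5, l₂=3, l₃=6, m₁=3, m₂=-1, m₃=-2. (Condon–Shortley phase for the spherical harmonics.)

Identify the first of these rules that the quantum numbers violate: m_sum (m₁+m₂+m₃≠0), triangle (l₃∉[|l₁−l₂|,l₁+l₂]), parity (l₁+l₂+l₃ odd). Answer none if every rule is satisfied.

azimuthal sum: 3 − 1 − 2 = 0  ✓
2 ≤ 6 ≤ 8 (triangle on l)  ✓
L = 5 + 3 + 6 = 14 (even)  ✓

none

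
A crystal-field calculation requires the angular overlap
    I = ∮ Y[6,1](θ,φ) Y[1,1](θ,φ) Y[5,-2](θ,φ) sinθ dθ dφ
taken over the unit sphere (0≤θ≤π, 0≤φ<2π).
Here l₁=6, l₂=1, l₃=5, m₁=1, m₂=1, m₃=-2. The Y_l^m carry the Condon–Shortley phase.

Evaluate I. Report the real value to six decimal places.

Checks pass: Σm=0; 12 even; l₃=5∈[5,7].
(2·6+1)(2·1+1)(2·5+1) = 429
Δ: 2! 10! 0! / 13! → 1/858
sum: t=1:−1/14400 = -1/14400
3j²(6 1 5; 0 0 0) = Δ·Π!·Σ² = 6/143  (sign +1)
sum: t=2:+1/60480 = 1/60480
3j²(6 1 5; 1 1 -2) = Δ·Π!·Σ² = 5/429  (sign -1)
combine: 4πI² = 429·6/143·5/429 = 30/143
take √, sign -1: I = -0.12920749

-0.129207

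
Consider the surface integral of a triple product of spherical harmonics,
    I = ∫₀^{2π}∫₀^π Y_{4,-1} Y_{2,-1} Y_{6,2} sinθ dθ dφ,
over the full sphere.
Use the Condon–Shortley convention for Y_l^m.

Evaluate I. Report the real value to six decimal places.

Rules hold: Σm=0, L=12 even, 2≤6≤6.
N = 9·5·13 = 585
Δ = 0!·8!·4!/13! = 1/6435
Racah Σ t=0..0: t=0:+1/2304 = 1/2304
⇒ 3j(4 2 6; 0 0 0)² = 5/143, sgn +1
Racah Σ t=0..0: t=0:+1/4320 = 1/4320
⇒ 3j(4 2 6; -1 -1 2)² = 224/6435, sgn +1
4πI² = N·(3j₀)²·(3jₘ)² = 1120/1573
I = +1·√(0.712015/4π) = 0.23803440

0.238034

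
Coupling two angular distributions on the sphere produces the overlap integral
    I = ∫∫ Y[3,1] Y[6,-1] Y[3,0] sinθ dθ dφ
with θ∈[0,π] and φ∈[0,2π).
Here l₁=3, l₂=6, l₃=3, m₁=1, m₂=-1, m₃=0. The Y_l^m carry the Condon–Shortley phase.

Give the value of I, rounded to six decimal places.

Rules hold: Σm=0, L=12 even, 3≤3≤9.
N = 7·13·7 = 637
Δ = 6!·0!·6!/13! = 1/12012
Racah Σ t=3..3: t=3:−1/1296 = -1/1296
⇒ 3j(3 6 3; 0 0 0)² = 100/3003, sgn +1
Racah Σ t=2..2: t=2:+1/1728 = 1/1728
⇒ 3j(3 6 3; 1 -1 0)² = 25/858, sgn -1
4πI² = N·(3j₀)²·(3jₘ)² = 8750/14157
I = -1·√(0.618069/4π) = -0.22177545

-0.221775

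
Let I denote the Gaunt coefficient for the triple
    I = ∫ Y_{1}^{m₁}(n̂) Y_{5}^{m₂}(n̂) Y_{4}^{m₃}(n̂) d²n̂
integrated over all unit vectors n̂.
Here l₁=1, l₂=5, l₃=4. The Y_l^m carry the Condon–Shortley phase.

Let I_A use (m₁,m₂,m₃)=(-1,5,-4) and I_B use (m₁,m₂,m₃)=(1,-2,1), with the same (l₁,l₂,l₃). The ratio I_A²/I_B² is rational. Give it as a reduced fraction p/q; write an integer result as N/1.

15/7

l's match ⇒ only the (l;m) 3-j factors differ between A and B.
A: triangle coeff Δ(1,5,4) = 1/495; Σ_t [2,2]: t=2:+1/80640 = 1/80640; (3j)²=1/11 [(1 5 4; -1 5 -4)], sign=+1
B: triangle coeff Δ(1,5,4) = 1/495; Σ_t [0,0]: t=0:+1/1440 = 1/1440; (3j)²=7/165 [(1 5 4; 1 -2 1)], sign=-1
I_A²/I_B² = (1/11)/(7/165) = 15/7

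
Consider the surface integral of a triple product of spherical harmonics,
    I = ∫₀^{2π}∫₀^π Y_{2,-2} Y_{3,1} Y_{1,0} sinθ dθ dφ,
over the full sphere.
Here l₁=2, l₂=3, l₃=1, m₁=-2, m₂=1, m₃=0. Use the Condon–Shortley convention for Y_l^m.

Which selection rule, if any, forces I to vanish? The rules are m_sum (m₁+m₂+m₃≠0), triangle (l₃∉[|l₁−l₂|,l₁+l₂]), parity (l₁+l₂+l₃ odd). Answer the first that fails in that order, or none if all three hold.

m_sum

Σmᵢ = -1  ✗
l₃∈[|l₁−l₂|,l₁+l₂]=[1,5], have l₃=1
Σlᵢ = 6 ⇒ even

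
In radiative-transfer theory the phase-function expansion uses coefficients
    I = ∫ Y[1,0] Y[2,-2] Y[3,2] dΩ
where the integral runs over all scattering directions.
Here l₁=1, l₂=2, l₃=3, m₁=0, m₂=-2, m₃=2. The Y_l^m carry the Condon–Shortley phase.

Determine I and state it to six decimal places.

m-sum 0 ✓  L=6 even ✓  1≤3≤3 ✓
Π(2lᵢ+1) = 3×5×7 = 105
triangle coeff Δ(1,2,3) = 1/105
Σ_t [0,0]: t=0:+1/4 = 1/4
(3j)²=3/35 [(1 2 3; 0 0 0)], sign=-1
Σ_t [0,0]: t=0:+1/24 = 1/24
(3j)²=1/21 [(1 2 3; 0 -2 2)], sign=-1
⇒ 4πI² = 3/7
I = (+1)√(3/7/(4π)) = 0.18467439

0.184674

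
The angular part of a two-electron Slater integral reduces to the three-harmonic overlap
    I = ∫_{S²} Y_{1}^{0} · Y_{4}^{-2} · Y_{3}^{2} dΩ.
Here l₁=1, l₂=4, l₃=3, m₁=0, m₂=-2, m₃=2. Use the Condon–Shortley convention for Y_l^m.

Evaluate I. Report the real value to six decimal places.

0.213244

m-sum 0 ✓  L=8 even ✓  3≤3≤5 ✓
Π(2lᵢ+1) = 3×9×7 = 189
triangle coeff Δ(1,4,3) = 1/252
Σ_t [1,1]: t=1:−1/36 = -1/36
(3j)²=4/63 [(1 4 3; 0 0 0)], sign=+1
Σ_t [1,1]: t=1:−1/120 = -1/120
(3j)²=1/21 [(1 4 3; 0 -2 2)], sign=+1
⇒ 4πI² = 4/7
I = (+1)√(4/7/(4π)) = 0.21324362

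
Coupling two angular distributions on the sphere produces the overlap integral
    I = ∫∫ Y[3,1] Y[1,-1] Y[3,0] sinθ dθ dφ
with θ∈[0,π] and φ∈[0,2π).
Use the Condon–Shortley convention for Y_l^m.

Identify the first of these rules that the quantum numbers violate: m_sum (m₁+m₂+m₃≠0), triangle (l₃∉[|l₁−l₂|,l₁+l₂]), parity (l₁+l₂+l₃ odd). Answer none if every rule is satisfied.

Σmᵢ = 0  ✓
l₃∈[|l₁−l₂|,l₁+l₂]=[2,4], have l₃=3  ✓
Σlᵢ = 7 ⇒ odd  ✗

parity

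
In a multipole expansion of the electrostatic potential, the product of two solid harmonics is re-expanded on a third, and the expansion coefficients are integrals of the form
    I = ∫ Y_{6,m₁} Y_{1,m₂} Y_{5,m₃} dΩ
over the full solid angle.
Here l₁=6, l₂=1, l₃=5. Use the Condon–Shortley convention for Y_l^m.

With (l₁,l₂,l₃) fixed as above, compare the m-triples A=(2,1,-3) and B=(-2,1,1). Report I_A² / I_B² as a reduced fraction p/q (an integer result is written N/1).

l's match ⇒ only the (l;m) 3-j factors differ between A and B.
A: triangle coeff Δ(6,1,5) = 1/858; Σ_t [2,2]: t=2:+1/161280 = 1/161280; (3j)²=1/143 [(6 1 5; 2 1 -3)], sign=+1
B: triangle coeff Δ(6,1,5) = 1/858; Σ_t [2,2]: t=2:+1/34560 = 1/34560; (3j)²=14/429 [(6 1 5; -2 1 1)], sign=+1
I_A²/I_B² = (1/143)/(14/429) = 3/14

3/14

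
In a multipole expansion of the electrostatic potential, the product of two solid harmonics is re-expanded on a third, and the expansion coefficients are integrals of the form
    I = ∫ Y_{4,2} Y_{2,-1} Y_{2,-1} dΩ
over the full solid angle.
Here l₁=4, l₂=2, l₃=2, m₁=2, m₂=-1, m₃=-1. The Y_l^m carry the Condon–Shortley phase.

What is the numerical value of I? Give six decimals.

0.254875

Checks pass: Σm=0; 8 even; l₃=2∈[2,6].
(2·4+1)(2·2+1)(2·2+1) = 225
Δ: 4! 4! 0! / 9! → 1/630
sum: t=2:+1/16 = 1/16
3j²(4 2 2; 0 0 0) = Δ·Π!·Σ² = 2/35  (sign +1)
sum: t=1:−1/36 = -1/36
3j²(4 2 2; 2 -1 -1) = Δ·Π!·Σ² = 4/63  (sign +1)
combine: 4πI² = 225·2/35·4/63 = 40/49
take √, sign +1: I = 0.25487487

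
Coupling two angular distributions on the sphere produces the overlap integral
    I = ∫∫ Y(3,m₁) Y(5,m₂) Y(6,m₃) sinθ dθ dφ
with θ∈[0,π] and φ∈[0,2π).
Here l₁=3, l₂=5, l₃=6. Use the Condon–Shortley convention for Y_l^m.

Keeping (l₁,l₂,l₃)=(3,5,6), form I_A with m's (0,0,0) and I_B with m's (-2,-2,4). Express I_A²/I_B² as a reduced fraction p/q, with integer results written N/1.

Same 3,5,6: normalisation and zero-m 3j drop out of the ratio.
A: Δ: 2! 4! 8! / 15! → 1/675675; sum: t=0:+1/8640 t=1:−1/2304 t=2:+1/8640 = -7/34560; 3j²(3 5 6; 0 0 0) = Δ·Π!·Σ² = 7/429  (sign -1)
B: Δ: 2! 4! 8! / 15! → 1/675675; sum: t=1:−1/34560 t=2:+1/60480 = -1/80640; 3j²(3 5 6; -2 -2 4) = Δ·Π!·Σ² = 6/1001  (sign -1)
I_A²/I_B² = (7/429)/(6/1001) = 49/18

49/18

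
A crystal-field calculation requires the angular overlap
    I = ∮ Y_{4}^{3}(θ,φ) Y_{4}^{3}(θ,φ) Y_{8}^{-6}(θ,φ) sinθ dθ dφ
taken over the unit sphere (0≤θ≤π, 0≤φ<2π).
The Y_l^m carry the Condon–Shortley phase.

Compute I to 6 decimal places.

Rules hold: Σm=0, L=16 even, 0≤8≤8.
N = 9·9·17 = 1377
Δ = 0!·8!·8!/17! = 1/218790
Racah Σ t=0..0: t=0:+1/331776 = 1/331776
⇒ 3j(4 4 8; 0 0 0)² = 490/21879, sgn +1
Racah Σ t=0..0: t=0:+1/25401600 = 1/25401600
⇒ 3j(4 4 8; 3 3 -6)² = 8/255, sgn +1
4πI² = N·(3j₀)²·(3jₘ)² = 2352/2431
I = +1·√(0.967503/4π) = 0.27747333

0.277473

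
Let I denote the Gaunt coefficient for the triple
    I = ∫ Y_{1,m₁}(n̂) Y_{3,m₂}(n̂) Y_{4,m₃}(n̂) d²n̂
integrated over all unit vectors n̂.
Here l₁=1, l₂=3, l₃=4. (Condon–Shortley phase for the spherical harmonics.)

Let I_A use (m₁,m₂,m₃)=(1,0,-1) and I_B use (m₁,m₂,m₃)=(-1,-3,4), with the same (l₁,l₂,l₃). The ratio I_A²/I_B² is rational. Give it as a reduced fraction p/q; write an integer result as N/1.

5/14

Shared (l₁,l₂,l₃)=(1,3,4): N and (l;000)² cancel in I_A²/I_B².
A: Δ = 0!·2!·6!/9! = 1/252; Racah Σ t=0..0: t=0:+1/72 = 1/72; ⇒ 3j(1 3 4; 1 0 -1)² = 5/126, sgn -1
B: Δ = 0!·2!·6!/9! = 1/252; Racah Σ t=0..0: t=0:+1/1440 = 1/1440; ⇒ 3j(1 3 4; -1 -3 4)² = 1/9, sgn +1
I_A²/I_B² = (5/126)/(1/9) = 5/14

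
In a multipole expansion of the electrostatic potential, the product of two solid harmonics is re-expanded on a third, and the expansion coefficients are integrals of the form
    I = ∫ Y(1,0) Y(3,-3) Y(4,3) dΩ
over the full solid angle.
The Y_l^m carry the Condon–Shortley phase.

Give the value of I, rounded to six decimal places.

Rules hold: Σm=0, L=8 even, 2≤4≤4.
N = 3·7·9 = 189
Δ = 0!·2!·6!/9! = 1/252
Racah Σ t=0..0: t=0:+1/36 = 1/36
⇒ 3j(1 3 4; 0 0 0)² = 4/63, sgn +1
Racah Σ t=0..0: t=0:+1/720 = 1/720
⇒ 3j(1 3 4; 0 -3 3)² = 1/36, sgn -1
4πI² = N·(3j₀)²·(3jₘ)² = 1/3
I = -1·√(0.333333/4π) = -0.16286750

-0.162868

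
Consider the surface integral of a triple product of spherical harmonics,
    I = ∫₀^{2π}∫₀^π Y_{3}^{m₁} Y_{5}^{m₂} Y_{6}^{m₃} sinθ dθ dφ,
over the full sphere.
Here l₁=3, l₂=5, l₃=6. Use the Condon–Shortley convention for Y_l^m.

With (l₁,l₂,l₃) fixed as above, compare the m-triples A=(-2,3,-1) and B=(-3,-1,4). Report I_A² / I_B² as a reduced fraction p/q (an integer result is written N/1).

l's match ⇒ only the (l;m) 3-j factors differ between A and B.
A: triangle coeff Δ(3,5,6) = 1/675675; Σ_t [1,2]: t=1:−1/120960 t=2:+1/17280 = 1/20160; (3j)²=64/3003 [(3 5 6; -2 3 -1)], sign=-1
B: triangle coeff Δ(3,5,6) = 1/675675; Σ_t [2,2]: t=2:+1/69120 = 1/69120; (3j)²=4/143 [(3 5 6; -3 -1 4)], sign=+1
I_A²/I_B² = (64/3003)/(4/143) = 16/21

16/21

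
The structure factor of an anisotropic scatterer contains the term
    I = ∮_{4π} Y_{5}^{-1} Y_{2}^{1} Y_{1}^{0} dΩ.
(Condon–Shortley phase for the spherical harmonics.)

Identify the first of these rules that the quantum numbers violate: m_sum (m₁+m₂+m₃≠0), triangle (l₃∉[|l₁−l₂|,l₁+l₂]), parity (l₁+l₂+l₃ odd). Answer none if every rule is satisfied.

triangle

m₁+m₂+m₃ = -1 + 1 + 0 = 0  ✓
triangle: |5−2|=3 ≤ l₃=1 ≤ 5+2=7  ✗
parity: l₁+l₂+l₃ = 8 is even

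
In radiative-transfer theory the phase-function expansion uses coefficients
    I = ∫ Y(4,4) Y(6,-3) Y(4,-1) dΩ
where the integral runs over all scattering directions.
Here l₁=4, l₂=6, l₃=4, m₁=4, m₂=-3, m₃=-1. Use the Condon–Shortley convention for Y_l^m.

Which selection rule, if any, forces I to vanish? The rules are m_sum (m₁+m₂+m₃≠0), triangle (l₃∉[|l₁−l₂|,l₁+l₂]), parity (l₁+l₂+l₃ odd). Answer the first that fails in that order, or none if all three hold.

Σmᵢ = 0  ✓
l₃∈[|l₁−l₂|,l₁+l₂]=[2,10], have l₃=4  ✓
Σlᵢ = 14 ⇒ even  ✓

none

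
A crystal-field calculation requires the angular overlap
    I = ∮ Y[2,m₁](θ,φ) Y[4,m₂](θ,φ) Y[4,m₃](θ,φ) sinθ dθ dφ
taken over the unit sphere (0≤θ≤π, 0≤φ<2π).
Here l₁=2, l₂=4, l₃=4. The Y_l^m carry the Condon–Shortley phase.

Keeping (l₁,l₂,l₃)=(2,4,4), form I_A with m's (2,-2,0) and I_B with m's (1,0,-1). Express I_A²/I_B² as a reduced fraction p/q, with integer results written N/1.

Same 2,4,4: normalisation and zero-m 3j drop out of the ratio.
A: Δ: 2! 2! 6! / 11! → 1/13860; sum: t=0:+1/192 = 1/192; 3j²(2 4 4; 2 -2 0) = Δ·Π!·Σ² = 3/77  (sign +1)
B: Δ: 2! 2! 6! / 11! → 1/13860; sum: t=0:+1/96 t=1:−1/72 = -1/288; 3j²(2 4 4; 1 0 -1) = Δ·Π!·Σ² = 1/462  (sign +1)
I_A²/I_B² = (3/77)/(1/462) = 18/1

18/1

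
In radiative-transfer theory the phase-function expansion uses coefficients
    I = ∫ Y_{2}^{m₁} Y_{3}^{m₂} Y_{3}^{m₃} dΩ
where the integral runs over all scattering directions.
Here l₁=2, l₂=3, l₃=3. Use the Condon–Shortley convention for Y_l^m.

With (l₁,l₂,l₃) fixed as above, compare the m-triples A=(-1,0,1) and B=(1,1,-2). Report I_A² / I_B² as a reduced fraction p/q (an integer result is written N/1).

l's match ⇒ only the (l;m) 3-j factors differ between A and B.
A: triangle coeff Δ(2,3,3) = 1/3780; Σ_t [1,2]: t=1:−1/8 t=2:+1/12 = -1/24; (3j)²=1/210 [(2 3 3; -1 0 1)], sign=-1
B: triangle coeff Δ(2,3,3) = 1/3780; Σ_t [0,1]: t=0:+1/48 t=1:−1/12 = -1/16; (3j)²=1/28 [(2 3 3; 1 1 -2)], sign=+1
I_A²/I_B² = (1/210)/(1/28) = 2/15

2/15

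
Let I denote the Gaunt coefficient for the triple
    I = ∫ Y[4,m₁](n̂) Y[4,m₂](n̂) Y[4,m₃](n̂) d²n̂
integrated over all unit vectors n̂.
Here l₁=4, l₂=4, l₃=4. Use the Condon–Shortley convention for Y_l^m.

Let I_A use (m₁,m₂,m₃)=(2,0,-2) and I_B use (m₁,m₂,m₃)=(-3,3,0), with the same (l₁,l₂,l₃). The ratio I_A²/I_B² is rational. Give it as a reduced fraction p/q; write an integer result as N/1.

Same 4,4,4: normalisation and zero-m 3j drop out of the ratio.
A: Δ: 4! 4! 4! / 13! → 1/450450; sum: t=0:+1/2304 t=1:−1/216 t=2:+1/384 = -11/6912; 3j²(4 4 4; 2 0 -2) = Δ·Π!·Σ² = 11/1638  (sign -1)
B: Δ: 4! 4! 4! / 13! → 1/450450; sum: t=3:−1/3456 t=4:+1/864 = 1/1152; 3j²(4 4 4; -3 3 0) = Δ·Π!·Σ² = 7/286  (sign +1)
I_A²/I_B² = (11/1638)/(7/286) = 121/441

121/441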